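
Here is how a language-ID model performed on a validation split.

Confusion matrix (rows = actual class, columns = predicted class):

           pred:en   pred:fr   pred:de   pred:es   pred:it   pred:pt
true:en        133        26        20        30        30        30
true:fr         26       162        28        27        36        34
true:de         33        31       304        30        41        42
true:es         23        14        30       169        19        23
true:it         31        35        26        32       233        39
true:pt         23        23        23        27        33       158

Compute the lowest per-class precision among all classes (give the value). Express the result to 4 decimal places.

0.4847

Per-class precision (TP/(TP+FP)):
  en: TP=133, FP=26+33+23+31+23=136 → 133/269 = 0.49442
  fr: TP=162, FP=26+31+14+35+23=129 → 162/291 = 0.55670
  de: TP=304, FP=20+28+30+26+23=127 → 304/431 = 0.70534
  es: TP=169, FP=30+27+30+32+27=146 → 169/315 = 0.53651
  it: TP=233, FP=30+36+41+19+33=159 → 233/392 = 0.59439
  pt: TP=158, FP=30+34+42+23+39=168 → 158/326 = 0.48466
Lowest is class 'pt' with precision = 0.4847.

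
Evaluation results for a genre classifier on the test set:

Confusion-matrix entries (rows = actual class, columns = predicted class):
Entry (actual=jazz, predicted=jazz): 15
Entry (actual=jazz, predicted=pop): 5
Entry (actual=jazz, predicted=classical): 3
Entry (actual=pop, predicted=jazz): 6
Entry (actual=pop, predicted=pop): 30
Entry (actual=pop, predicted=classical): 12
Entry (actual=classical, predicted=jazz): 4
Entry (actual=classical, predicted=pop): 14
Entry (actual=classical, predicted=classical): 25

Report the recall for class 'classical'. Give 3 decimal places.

0.581

Take TP from the diagonal, FP from the rest of the 'classical' prediction marginal, FN from the rest of the 'classical' actual marginal.
recall = TP/(TP+FN).
classical: TP=25, FN=4+14=18 → 25/43 = 0.5814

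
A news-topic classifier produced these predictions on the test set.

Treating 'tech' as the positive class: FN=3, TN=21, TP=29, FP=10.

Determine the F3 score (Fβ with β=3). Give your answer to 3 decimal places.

Fβ = (1+β²)·TP / ((1+β²)·TP + β²·FN + FP), with β²=9
= 10·29 / (10·29 + 9·3 + 10) = 0.887

0.887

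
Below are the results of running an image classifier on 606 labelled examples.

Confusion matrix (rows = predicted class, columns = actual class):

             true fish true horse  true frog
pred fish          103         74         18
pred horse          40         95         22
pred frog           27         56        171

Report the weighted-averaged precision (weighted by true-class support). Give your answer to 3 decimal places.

0.607

Per-class precision (TP/(TP+FP)):
  fish: TP=103, FP=74+18=92 → 103/195 = 0.5282
  horse: TP=95, FP=40+22=62 → 95/157 = 0.6051
  frog: TP=171, FP=27+56=83 → 171/254 = 0.6732
Weighted-precision = Σ (supportᵢ/N)·precisionᵢ with N=606: (170/606)·0.5282 + (225/606)·0.6051 + (211/606)·0.6732 = 0.607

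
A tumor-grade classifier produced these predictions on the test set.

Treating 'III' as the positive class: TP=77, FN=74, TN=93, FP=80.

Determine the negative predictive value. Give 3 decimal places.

0.557

NPV = TN/(TN+FN) = 93/(93+74) = 0.557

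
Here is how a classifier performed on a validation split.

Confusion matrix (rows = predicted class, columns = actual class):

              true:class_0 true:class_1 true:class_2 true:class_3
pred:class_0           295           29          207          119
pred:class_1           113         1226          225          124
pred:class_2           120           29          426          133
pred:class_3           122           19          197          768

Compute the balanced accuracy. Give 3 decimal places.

Balanced accuracy = mean of per-class recall.
  class_0: recall = 295/650 = 0.4538
  class_1: recall = 1226/1303 = 0.9409
  class_2: recall = 426/1055 = 0.4038
  class_3: recall = 768/1144 = 0.6713
Mean = (0.4538 + 0.9409 + 0.4038 + 0.6713) / 4 = 0.617

0.617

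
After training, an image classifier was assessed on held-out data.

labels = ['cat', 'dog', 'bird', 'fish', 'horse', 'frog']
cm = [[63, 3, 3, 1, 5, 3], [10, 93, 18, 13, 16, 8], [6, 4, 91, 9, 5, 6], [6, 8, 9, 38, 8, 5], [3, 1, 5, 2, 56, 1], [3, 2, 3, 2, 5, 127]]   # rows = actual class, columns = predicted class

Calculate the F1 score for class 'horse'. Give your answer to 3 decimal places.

Take TP from the diagonal, FP from the rest of the 'horse' prediction marginal, FN from the rest of the 'horse' actual marginal.
F1 score = 2·TP/(2·TP+FP+FN).
horse: TP=56, FP=5+16+5+8+5=39, FN=3+1+5+2+1=12 → 112/163 = 0.6871

0.687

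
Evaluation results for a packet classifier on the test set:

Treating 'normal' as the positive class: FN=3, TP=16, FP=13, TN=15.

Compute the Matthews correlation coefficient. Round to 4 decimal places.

0.3814

MCC = (TP·TN − FP·FN) / √((TP+FP)(TP+FN)(TN+FP)(TN+FN))
Numerator = 16·15 − 13·3 = 201
Denominator = √(29·19·28·18) = √277704 = 526.9763
MCC = 201 / 526.9763 = 0.3814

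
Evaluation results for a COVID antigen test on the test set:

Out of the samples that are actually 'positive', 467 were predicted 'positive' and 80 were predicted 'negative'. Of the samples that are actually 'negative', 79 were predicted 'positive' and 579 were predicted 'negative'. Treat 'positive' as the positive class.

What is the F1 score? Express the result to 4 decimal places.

Precision = TP/(TP+FP) = 467/546 = 0.8553
Recall = TP/(TP+FN) = 467/547 = 0.8537
F1 = 2·TP/(2·TP+FP+FN) = 934/1093 = 0.8545

0.8545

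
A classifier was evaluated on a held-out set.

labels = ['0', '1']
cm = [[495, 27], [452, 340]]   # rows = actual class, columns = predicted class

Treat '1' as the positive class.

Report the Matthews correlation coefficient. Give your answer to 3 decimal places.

0.412

MCC = (TP·TN − FP·FN) / √((TP+FP)(TP+FN)(TN+FP)(TN+FN))
Numerator = 340·495 − 27·452 = 156096
Denominator = √(367·792·522·947) = √143685097776 = 379058.1720
MCC = 156096 / 379058.1720 = 0.412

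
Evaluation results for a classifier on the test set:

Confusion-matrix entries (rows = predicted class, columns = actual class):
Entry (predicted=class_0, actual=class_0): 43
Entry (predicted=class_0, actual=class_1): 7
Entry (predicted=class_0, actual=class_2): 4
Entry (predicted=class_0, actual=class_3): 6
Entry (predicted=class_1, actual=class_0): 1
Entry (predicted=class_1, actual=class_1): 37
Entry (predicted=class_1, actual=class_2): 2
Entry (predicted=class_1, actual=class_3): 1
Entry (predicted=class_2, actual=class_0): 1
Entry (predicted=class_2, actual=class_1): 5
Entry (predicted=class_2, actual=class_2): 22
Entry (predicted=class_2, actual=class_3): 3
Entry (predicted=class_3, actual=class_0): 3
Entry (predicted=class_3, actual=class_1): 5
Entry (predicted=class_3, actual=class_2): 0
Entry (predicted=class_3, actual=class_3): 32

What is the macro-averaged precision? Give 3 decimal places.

0.782

Per-class precision (TP/(TP+FP)):
  class_0: TP=43, FP=7+4+6=17 → 43/60 = 0.7167
  class_1: TP=37, FP=1+2+1=4 → 37/41 = 0.9024
  class_2: TP=22, FP=1+5+3=9 → 22/31 = 0.7097
  class_3: TP=32, FP=3+5+0=8 → 32/40 = 0.8000
Macro-precision = mean = (0.7167 + 0.9024 + 0.7097 + 0.8000) / 4 = 0.782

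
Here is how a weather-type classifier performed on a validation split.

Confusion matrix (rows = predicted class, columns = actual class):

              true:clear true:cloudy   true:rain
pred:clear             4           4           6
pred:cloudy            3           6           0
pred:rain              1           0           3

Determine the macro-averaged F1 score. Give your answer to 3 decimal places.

Per-class F1 score (2·TP/(2·TP+FP+FN)):
  clear: TP=4, FP=4+6=10, FN=3+1=4 → 8/22 = 0.3636
  cloudy: TP=6, FP=3+0=3, FN=4+0=4 → 12/19 = 0.6316
  rain: TP=3, FP=1+0=1, FN=6+0=6 → 6/13 = 0.4615
Macro-F1 score = mean = (0.3636 + 0.6316 + 0.4615) / 3 = 0.486

0.486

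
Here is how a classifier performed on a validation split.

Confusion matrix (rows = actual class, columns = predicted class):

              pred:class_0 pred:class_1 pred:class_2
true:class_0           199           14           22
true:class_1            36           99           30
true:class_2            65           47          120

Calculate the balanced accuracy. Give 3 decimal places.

0.655

Balanced accuracy = mean of per-class recall.
  class_0: recall = 199/235 = 0.8468
  class_1: recall = 99/165 = 0.6000
  class_2: recall = 120/232 = 0.5172
Mean = (0.8468 + 0.6000 + 0.5172) / 3 = 0.655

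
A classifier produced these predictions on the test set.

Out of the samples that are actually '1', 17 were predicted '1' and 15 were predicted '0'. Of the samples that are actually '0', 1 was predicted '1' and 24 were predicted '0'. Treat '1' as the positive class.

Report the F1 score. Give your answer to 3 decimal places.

Precision = TP/(TP+FP) = 17/18 = 0.9444
Recall = TP/(TP+FN) = 17/32 = 0.5313
F1 = 2·TP/(2·TP+FP+FN) = 34/50 = 0.680

0.680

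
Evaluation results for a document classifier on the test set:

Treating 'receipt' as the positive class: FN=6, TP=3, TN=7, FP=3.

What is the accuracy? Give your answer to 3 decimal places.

0.526

Accuracy = (TP+TN)/N = (3+7)/19 = 0.526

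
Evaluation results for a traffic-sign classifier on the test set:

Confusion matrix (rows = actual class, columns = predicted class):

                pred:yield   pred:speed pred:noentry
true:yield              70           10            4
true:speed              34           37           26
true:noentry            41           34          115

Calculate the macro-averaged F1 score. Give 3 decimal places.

Per-class F1 score (2·TP/(2·TP+FP+FN)):
  yield: TP=70, FP=34+41=75, FN=10+4=14 → 140/229 = 0.6114
  speed: TP=37, FP=10+34=44, FN=34+26=60 → 74/178 = 0.4157
  noentry: TP=115, FP=4+26=30, FN=41+34=75 → 230/335 = 0.6866
Macro-F1 score = mean = (0.6114 + 0.4157 + 0.6866) / 3 = 0.571

0.571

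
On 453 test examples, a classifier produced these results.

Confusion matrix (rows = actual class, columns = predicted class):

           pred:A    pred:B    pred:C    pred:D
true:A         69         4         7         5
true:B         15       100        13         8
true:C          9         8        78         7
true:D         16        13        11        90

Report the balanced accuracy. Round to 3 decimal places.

0.751

Balanced accuracy = mean of per-class recall.
  A: recall = 69/85 = 0.8118
  B: recall = 100/136 = 0.7353
  C: recall = 78/102 = 0.7647
  D: recall = 90/130 = 0.6923
Mean = (0.8118 + 0.7353 + 0.7647 + 0.6923) / 4 = 0.751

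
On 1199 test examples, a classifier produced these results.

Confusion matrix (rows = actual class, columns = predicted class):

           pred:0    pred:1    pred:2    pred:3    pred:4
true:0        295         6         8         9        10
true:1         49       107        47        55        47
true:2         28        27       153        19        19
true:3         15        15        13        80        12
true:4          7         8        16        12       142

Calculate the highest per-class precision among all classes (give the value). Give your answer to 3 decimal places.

Per-class precision (TP/(TP+FP)):
  0: TP=295, FP=49+28+15+7=99 → 295/394 = 0.7487
  1: TP=107, FP=6+27+15+8=56 → 107/163 = 0.6564
  2: TP=153, FP=8+47+13+16=84 → 153/237 = 0.6456
  3: TP=80, FP=9+55+19+12=95 → 80/175 = 0.4571
  4: TP=142, FP=10+47+19+12=88 → 142/230 = 0.6174
Highest is class '0' with precision = 0.749.

0.749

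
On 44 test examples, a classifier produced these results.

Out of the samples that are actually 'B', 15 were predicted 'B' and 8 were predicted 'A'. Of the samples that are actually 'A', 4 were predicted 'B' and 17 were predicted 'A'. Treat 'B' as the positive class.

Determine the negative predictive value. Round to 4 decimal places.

0.6800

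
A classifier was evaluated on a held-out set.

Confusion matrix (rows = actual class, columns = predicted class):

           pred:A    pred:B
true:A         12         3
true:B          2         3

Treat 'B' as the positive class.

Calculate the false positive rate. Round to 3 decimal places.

0.200

FPR = FP/(FP+TN) = 3/(3+12) = 0.200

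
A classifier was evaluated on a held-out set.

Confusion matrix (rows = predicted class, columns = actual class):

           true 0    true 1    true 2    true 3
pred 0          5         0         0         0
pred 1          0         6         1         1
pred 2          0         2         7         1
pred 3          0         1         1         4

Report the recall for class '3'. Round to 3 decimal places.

Take TP from the diagonal, FP from the rest of the '3' prediction marginal, FN from the rest of the '3' actual marginal.
recall = TP/(TP+FN).
3: TP=4, FN=0+1+1=2 → 4/6 = 0.6667

0.667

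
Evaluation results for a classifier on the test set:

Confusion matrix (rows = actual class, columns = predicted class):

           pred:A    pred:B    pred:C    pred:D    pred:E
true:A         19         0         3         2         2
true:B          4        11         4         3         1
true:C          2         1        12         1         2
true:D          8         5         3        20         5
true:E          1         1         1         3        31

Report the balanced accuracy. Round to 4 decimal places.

Balanced accuracy = mean of per-class recall.
  A: recall = 19/26 = 0.73077
  B: recall = 11/23 = 0.47826
  C: recall = 12/18 = 0.66667
  D: recall = 20/41 = 0.48780
  E: recall = 31/37 = 0.83784
Mean = (0.73077 + 0.47826 + 0.66667 + 0.48780 + 0.83784) / 5 = 0.6403

0.6403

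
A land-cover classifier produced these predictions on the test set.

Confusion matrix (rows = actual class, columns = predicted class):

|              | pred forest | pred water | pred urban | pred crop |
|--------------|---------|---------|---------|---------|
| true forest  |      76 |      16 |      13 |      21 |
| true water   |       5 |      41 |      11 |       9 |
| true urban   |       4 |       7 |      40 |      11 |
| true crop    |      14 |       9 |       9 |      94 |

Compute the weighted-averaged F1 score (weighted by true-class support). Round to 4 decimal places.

Per-class F1 score (2·TP/(2·TP+FP+FN)):
  forest: TP=76, FP=5+4+14=23, FN=16+13+21=50 → 152/225 = 0.67556
  water: TP=41, FP=16+7+9=32, FN=5+11+9=25 → 82/139 = 0.58993
  urban: TP=40, FP=13+11+9=33, FN=4+7+11=22 → 80/135 = 0.59259
  crop: TP=94, FP=21+9+11=41, FN=14+9+9=32 → 188/261 = 0.72031
Weighted-F1 score = Σ (supportᵢ/N)·F1 scoreᵢ with N=380: (126/380)·0.67556 + (66/380)·0.58993 + (62/380)·0.59259 + (126/380)·0.72031 = 0.6620

0.6620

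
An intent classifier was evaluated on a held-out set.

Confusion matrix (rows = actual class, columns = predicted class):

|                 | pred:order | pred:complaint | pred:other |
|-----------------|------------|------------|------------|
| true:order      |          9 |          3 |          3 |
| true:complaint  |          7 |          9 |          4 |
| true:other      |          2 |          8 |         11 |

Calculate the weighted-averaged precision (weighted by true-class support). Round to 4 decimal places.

0.5238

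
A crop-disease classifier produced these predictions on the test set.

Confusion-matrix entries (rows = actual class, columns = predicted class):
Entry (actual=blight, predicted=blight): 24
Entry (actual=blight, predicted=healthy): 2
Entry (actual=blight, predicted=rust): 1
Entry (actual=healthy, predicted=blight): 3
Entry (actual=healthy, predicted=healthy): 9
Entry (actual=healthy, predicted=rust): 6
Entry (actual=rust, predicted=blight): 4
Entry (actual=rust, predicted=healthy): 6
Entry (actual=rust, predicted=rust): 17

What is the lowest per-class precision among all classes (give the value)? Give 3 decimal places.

Per-class precision (TP/(TP+FP)):
  blight: TP=24, FP=3+4=7 → 24/31 = 0.7742
  healthy: TP=9, FP=2+6=8 → 9/17 = 0.5294
  rust: TP=17, FP=1+6=7 → 17/24 = 0.7083
Lowest is class 'healthy' with precision = 0.529.

0.529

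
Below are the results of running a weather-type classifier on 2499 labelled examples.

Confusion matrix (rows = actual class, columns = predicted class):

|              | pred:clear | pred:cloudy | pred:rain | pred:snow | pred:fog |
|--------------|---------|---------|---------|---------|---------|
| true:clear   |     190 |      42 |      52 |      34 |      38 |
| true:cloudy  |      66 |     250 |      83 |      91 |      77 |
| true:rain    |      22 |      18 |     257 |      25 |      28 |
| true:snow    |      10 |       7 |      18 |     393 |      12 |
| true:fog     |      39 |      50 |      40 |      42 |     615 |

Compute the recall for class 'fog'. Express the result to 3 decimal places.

Treat 'fog' as positive and all other classes as negative.
recall = TP/(TP+FN).
fog: TP=615, FN=39+50+40+42=171 → 615/786 = 0.7824

0.782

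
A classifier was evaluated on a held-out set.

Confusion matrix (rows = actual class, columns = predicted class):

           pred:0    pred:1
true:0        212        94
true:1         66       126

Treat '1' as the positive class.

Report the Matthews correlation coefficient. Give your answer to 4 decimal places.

0.3421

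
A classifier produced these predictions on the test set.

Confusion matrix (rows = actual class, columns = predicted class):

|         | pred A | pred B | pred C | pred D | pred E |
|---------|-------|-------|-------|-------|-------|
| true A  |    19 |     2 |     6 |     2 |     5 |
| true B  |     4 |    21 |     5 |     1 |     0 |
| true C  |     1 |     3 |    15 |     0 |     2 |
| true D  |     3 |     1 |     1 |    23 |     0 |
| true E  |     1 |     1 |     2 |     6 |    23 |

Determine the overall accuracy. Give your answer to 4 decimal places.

Accuracy = trace / total = (19+21+15+23+23=101) / 147 = 101/147 = 0.6871

0.6871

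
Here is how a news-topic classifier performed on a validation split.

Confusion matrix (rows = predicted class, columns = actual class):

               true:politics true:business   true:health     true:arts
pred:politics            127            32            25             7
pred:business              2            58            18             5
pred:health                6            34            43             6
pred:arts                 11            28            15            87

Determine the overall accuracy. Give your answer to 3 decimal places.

0.625

Accuracy = trace / total = (127+58+43+87=315) / 504 = 315/504 = 0.625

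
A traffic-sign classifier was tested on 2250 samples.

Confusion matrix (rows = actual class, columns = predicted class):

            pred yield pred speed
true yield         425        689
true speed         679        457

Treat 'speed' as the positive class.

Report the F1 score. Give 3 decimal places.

0.401

Precision = TP/(TP+FP) = 457/1146 = 0.3988
Recall = TP/(TP+FN) = 457/1136 = 0.4023
F1 = 2·TP/(2·TP+FP+FN) = 914/2282 = 0.401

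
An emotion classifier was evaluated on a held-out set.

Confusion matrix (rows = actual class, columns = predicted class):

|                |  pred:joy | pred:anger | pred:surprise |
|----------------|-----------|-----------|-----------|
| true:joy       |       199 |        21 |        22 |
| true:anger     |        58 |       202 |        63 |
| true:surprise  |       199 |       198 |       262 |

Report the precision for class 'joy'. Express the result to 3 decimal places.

Take TP from the diagonal, FP from the rest of the 'joy' prediction marginal, FN from the rest of the 'joy' actual marginal.
precision = TP/(TP+FP).
joy: TP=199, FP=58+199=257 → 199/456 = 0.4364

0.436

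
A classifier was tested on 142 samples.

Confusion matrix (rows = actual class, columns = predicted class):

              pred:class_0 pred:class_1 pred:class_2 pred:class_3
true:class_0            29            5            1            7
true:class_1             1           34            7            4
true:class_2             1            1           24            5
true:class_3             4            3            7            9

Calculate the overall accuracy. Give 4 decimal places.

0.6761

Accuracy = trace / total = (29+34+24+9=96) / 142 = 96/142 = 0.6761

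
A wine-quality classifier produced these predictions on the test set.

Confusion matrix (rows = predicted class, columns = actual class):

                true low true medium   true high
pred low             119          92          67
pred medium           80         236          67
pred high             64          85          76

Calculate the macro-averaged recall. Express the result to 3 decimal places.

0.462

Per-class recall (TP/(TP+FN)):
  low: TP=119, FN=80+64=144 → 119/263 = 0.4525
  medium: TP=236, FN=92+85=177 → 236/413 = 0.5714
  high: TP=76, FN=67+67=134 → 76/210 = 0.3619
Macro-recall = mean = (0.4525 + 0.5714 + 0.3619) / 3 = 0.462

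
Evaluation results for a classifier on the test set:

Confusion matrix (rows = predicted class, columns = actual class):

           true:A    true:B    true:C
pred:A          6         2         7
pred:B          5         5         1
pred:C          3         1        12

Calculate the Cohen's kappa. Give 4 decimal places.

0.3037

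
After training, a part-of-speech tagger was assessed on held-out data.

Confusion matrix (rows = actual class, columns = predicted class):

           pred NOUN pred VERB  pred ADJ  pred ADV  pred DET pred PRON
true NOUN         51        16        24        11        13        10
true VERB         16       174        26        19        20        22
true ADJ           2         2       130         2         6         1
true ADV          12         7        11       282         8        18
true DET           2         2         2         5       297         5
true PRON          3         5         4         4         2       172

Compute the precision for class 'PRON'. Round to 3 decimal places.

Treat 'PRON' as positive and all other classes as negative.
precision = TP/(TP+FP).
PRON: TP=172, FP=10+22+1+18+5=56 → 172/228 = 0.7544

0.754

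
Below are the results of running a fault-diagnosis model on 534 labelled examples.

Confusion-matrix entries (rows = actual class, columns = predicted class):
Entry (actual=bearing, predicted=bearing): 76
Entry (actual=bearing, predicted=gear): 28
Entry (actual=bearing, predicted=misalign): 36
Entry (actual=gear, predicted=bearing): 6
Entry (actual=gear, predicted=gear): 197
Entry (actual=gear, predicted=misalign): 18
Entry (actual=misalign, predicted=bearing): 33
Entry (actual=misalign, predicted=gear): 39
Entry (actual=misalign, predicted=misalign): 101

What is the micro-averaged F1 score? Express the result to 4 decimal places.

0.7004

Micro-averaging pools counts across classes: ΣTP=374, ΣFP=160, ΣFN=160.
Micro-F1 score = 2·TP/(2·TP+FP+FN) on pooled counts = 0.7004 (equals overall accuracy in single-label multiclass).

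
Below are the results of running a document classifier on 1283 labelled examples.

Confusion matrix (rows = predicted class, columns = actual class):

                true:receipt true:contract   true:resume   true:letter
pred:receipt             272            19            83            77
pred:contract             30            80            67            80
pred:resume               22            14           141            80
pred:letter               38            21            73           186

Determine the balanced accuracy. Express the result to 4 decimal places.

Balanced accuracy = mean of per-class recall.
  receipt: recall = 272/362 = 0.75138
  contract: recall = 80/134 = 0.59701
  resume: recall = 141/364 = 0.38736
  letter: recall = 186/423 = 0.43972
Mean = (0.75138 + 0.59701 + 0.38736 + 0.43972) / 4 = 0.5439

0.5439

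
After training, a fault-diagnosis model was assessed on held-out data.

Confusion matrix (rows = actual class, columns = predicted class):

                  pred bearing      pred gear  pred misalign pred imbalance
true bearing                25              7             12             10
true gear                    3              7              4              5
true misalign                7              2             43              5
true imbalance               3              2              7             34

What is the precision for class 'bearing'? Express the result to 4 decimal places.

0.6579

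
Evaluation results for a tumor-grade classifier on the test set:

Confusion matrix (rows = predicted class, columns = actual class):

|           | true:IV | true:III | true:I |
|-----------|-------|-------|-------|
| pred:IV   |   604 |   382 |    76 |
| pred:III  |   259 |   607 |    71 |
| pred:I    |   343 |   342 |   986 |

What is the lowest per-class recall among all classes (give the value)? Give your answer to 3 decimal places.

0.456

Per-class recall (TP/(TP+FN)):
  IV: TP=604, FN=259+343=602 → 604/1206 = 0.5008
  III: TP=607, FN=382+342=724 → 607/1331 = 0.4560
  I: TP=986, FN=76+71=147 → 986/1133 = 0.8703
Lowest is class 'III' with recall = 0.456.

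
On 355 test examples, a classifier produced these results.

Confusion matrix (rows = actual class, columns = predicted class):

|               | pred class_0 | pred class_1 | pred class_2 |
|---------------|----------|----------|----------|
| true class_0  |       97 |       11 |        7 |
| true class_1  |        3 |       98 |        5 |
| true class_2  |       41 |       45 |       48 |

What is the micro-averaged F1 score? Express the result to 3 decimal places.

0.685

Micro-averaging pools counts across classes: ΣTP=243, ΣFP=112, ΣFN=112.
Micro-F1 score = 2·TP/(2·TP+FP+FN) on pooled counts = 0.685 (equals overall accuracy in single-label multiclass).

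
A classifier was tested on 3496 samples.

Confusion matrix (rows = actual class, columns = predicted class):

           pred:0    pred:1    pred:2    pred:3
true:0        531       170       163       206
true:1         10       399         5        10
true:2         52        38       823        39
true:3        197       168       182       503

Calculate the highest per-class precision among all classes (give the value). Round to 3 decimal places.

Per-class precision (TP/(TP+FP)):
  0: TP=531, FP=10+52+197=259 → 531/790 = 0.6722
  1: TP=399, FP=170+38+168=376 → 399/775 = 0.5148
  2: TP=823, FP=163+5+182=350 → 823/1173 = 0.7016
  3: TP=503, FP=206+10+39=255 → 503/758 = 0.6636
Highest is class '2' with precision = 0.702.

0.702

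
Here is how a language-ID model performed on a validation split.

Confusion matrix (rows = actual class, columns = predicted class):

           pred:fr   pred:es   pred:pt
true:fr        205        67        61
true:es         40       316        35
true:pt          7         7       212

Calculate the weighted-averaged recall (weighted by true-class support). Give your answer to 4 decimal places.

Per-class recall (TP/(TP+FN)):
  fr: TP=205, FN=67+61=128 → 205/333 = 0.61562
  es: TP=316, FN=40+35=75 → 316/391 = 0.80818
  pt: TP=212, FN=7+7=14 → 212/226 = 0.93805
Weighted-recall = Σ (supportᵢ/N)·recallᵢ with N=950: (333/950)·0.61562 + (391/950)·0.80818 + (226/950)·0.93805 = 0.7716

0.7716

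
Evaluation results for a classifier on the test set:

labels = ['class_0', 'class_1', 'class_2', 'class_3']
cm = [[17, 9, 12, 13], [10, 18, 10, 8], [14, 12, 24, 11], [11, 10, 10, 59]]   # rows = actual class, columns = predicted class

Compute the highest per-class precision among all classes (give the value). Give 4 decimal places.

0.6484

Per-class precision (TP/(TP+FP)):
  class_0: TP=17, FP=10+14+11=35 → 17/52 = 0.32692
  class_1: TP=18, FP=9+12+10=31 → 18/49 = 0.36735
  class_2: TP=24, FP=12+10+10=32 → 24/56 = 0.42857
  class_3: TP=59, FP=13+8+11=32 → 59/91 = 0.64835
Highest is class 'class_3' with precision = 0.6484.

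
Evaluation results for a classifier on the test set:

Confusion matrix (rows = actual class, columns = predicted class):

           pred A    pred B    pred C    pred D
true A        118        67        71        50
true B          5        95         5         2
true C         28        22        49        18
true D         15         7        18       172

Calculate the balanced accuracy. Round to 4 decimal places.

0.6259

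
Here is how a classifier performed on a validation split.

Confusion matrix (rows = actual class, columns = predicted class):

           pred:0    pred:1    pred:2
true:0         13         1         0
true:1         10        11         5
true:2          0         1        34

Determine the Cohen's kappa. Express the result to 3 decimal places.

Observed agreement pₒ = trace/N = 58/75 = 0.7733
Expected agreement pₑ = Σ (rowᵢ·colᵢ)/N² = (14·23 + 26·13 + 35·39)/75² = 0.3600
κ = (pₒ − pₑ)/(1 − pₑ) = (0.7733 − 0.3600)/(1 − 0.3600) = 0.646

0.646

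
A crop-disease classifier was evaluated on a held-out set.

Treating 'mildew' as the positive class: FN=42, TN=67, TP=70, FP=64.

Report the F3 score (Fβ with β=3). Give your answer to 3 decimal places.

Fβ = (1+β²)·TP / ((1+β²)·TP + β²·FN + FP), with β²=9
= 10·70 / (10·70 + 9·42 + 64) = 0.613

0.613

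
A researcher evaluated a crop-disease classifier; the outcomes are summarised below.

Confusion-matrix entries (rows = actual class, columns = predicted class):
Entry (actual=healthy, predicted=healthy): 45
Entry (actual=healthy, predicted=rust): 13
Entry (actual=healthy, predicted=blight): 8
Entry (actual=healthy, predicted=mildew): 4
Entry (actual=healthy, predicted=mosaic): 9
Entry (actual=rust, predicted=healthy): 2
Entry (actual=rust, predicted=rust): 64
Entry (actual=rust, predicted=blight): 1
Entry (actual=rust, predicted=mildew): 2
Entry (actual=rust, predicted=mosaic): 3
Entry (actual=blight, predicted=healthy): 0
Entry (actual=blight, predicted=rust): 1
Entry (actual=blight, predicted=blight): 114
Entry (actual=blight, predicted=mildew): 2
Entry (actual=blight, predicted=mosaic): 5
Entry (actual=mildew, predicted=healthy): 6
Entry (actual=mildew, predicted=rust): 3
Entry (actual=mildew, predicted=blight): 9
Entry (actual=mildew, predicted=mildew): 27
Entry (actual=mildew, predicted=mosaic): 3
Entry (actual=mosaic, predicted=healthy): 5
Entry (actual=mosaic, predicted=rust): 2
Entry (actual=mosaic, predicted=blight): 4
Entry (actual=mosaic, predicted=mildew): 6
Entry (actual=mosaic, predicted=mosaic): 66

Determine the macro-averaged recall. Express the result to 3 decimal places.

0.750

Per-class recall (TP/(TP+FN)):
  healthy: TP=45, FN=13+8+4+9=34 → 45/79 = 0.5696
  rust: TP=64, FN=2+1+2+3=8 → 64/72 = 0.8889
  blight: TP=114, FN=0+1+2+5=8 → 114/122 = 0.9344
  mildew: TP=27, FN=6+3+9+3=21 → 27/48 = 0.5625
  mosaic: TP=66, FN=5+2+4+6=17 → 66/83 = 0.7952
Macro-recall = mean = (0.5696 + 0.8889 + 0.9344 + 0.5625 + 0.7952) / 5 = 0.750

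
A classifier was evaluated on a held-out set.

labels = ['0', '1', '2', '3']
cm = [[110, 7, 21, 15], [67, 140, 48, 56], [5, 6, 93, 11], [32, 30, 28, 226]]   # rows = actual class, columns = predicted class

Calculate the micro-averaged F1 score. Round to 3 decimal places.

0.636

Micro-averaging pools counts across classes: ΣTP=569, ΣFP=326, ΣFN=326.
Micro-F1 score = 2·TP/(2·TP+FP+FN) on pooled counts = 0.636 (equals overall accuracy in single-label multiclass).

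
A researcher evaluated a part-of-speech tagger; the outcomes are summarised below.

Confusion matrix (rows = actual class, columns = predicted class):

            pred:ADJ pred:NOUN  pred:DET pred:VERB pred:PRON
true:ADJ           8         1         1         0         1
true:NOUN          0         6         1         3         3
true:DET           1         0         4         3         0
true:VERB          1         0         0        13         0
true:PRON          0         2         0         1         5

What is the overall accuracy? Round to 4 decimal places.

0.6667

Accuracy = trace / total = (8+6+4+13+5=36) / 54 = 36/54 = 0.6667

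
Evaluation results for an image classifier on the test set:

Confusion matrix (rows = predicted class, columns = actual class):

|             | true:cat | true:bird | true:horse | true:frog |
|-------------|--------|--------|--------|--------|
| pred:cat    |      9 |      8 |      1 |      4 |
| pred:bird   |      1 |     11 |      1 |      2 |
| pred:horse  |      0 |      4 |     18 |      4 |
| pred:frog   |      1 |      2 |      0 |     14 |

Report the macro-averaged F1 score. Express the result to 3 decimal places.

0.640

Per-class F1 score (2·TP/(2·TP+FP+FN)):
  cat: TP=9, FP=8+1+4=13, FN=1+0+1=2 → 18/33 = 0.5455
  bird: TP=11, FP=1+1+2=4, FN=8+4+2=14 → 22/40 = 0.5500
  horse: TP=18, FP=0+4+4=8, FN=1+1+0=2 → 36/46 = 0.7826
  frog: TP=14, FP=1+2+0=3, FN=4+2+4=10 → 28/41 = 0.6829
Macro-F1 score = mean = (0.5455 + 0.5500 + 0.7826 + 0.6829) / 4 = 0.640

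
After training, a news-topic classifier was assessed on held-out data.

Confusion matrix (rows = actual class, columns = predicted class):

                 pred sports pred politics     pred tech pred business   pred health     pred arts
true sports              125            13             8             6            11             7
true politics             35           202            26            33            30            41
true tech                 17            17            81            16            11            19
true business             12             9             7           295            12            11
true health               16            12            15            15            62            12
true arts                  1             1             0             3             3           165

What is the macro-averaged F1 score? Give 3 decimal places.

0.655

Per-class F1 score (2·TP/(2·TP+FP+FN)):
  sports: TP=125, FP=35+17+12+16+1=81, FN=13+8+6+11+7=45 → 250/376 = 0.6649
  politics: TP=202, FP=13+17+9+12+1=52, FN=35+26+33+30+41=165 → 404/621 = 0.6506
  tech: TP=81, FP=8+26+7+15+0=56, FN=17+17+16+11+19=80 → 162/298 = 0.5436
  business: TP=295, FP=6+33+16+15+3=73, FN=12+9+7+12+11=51 → 590/714 = 0.8263
  health: TP=62, FP=11+30+11+12+3=67, FN=16+12+15+15+12=70 → 124/261 = 0.4751
  arts: TP=165, FP=7+41+19+11+12=90, FN=1+1+0+3+3=8 → 330/428 = 0.7710
Macro-F1 score = mean = (0.6649 + 0.6506 + 0.5436 + 0.8263 + 0.4751 + 0.7710) / 6 = 0.655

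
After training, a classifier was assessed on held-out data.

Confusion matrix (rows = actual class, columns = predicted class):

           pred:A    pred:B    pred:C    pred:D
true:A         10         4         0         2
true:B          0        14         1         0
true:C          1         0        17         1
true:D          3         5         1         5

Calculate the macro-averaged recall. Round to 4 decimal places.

0.7026

Per-class recall (TP/(TP+FN)):
  A: TP=10, FN=4+0+2=6 → 10/16 = 0.62500
  B: TP=14, FN=0+1+0=1 → 14/15 = 0.93333
  C: TP=17, FN=1+0+1=2 → 17/19 = 0.89474
  D: TP=5, FN=3+5+1=9 → 5/14 = 0.35714
Macro-recall = mean = (0.62500 + 0.93333 + 0.89474 + 0.35714) / 4 = 0.7026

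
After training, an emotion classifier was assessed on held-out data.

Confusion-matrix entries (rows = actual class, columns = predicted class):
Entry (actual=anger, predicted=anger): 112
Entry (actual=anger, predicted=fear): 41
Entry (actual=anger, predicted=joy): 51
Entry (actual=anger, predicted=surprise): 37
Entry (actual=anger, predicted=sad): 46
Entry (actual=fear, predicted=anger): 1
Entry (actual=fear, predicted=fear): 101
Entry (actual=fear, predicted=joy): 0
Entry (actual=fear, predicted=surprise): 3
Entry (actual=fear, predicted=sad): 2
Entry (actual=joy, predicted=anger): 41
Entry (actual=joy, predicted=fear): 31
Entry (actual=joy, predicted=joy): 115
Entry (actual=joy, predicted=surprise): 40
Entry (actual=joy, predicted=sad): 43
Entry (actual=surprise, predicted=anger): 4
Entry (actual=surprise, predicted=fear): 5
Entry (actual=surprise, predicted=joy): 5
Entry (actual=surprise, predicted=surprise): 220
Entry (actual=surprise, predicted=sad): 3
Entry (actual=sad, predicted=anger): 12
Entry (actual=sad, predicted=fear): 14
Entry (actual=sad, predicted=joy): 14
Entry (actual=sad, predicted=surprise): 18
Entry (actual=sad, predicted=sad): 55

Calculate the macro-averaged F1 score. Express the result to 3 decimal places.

0.577

Per-class F1 score (2·TP/(2·TP+FP+FN)):
  anger: TP=112, FP=1+41+4+12=58, FN=41+51+37+46=175 → 224/457 = 0.4902
  fear: TP=101, FP=41+31+5+14=91, FN=1+0+3+2=6 → 202/299 = 0.6756
  joy: TP=115, FP=51+0+5+14=70, FN=41+31+40+43=155 → 230/455 = 0.5055
  surprise: TP=220, FP=37+3+40+18=98, FN=4+5+5+3=17 → 440/555 = 0.7928
  sad: TP=55, FP=46+2+43+3=94, FN=12+14+14+18=58 → 110/262 = 0.4198
Macro-F1 score = mean = (0.4902 + 0.6756 + 0.5055 + 0.7928 + 0.4198) / 5 = 0.577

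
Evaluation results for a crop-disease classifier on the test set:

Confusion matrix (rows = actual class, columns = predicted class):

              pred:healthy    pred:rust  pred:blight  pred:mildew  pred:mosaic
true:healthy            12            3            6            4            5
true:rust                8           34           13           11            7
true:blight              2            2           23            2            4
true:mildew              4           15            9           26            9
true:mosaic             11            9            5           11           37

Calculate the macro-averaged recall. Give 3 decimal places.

0.496

Per-class recall (TP/(TP+FN)):
  healthy: TP=12, FN=3+6+4+5=18 → 12/30 = 0.4000
  rust: TP=34, FN=8+13+11+7=39 → 34/73 = 0.4658
  blight: TP=23, FN=2+2+2+4=10 → 23/33 = 0.6970
  mildew: TP=26, FN=4+15+9+9=37 → 26/63 = 0.4127
  mosaic: TP=37, FN=11+9+5+11=36 → 37/73 = 0.5068
Macro-recall = mean = (0.4000 + 0.4658 + 0.6970 + 0.4127 + 0.5068) / 5 = 0.496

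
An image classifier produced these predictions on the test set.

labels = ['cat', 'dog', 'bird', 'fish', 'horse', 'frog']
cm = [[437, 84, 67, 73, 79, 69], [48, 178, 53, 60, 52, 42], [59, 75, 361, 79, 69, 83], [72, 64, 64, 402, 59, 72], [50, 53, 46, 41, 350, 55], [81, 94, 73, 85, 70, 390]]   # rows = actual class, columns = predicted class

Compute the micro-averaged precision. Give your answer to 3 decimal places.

0.518

Micro-averaging pools counts across classes: ΣTP=2118, ΣFP=1971, ΣFN=1971.
Micro-precision = TP/(TP+FP) on pooled counts = 0.518 (equals overall accuracy in single-label multiclass).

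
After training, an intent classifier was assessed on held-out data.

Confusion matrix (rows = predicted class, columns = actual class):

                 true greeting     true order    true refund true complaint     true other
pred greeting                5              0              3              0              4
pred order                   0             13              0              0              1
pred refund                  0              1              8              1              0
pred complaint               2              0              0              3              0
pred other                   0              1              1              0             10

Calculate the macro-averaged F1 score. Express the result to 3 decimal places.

Per-class F1 score (2·TP/(2·TP+FP+FN)):
  greeting: TP=5, FP=0+3+0+4=7, FN=0+0+2+0=2 → 10/19 = 0.5263
  order: TP=13, FP=0+0+0+1=1, FN=0+1+0+1=2 → 26/29 = 0.8966
  refund: TP=8, FP=0+1+1+0=2, FN=3+0+0+1=4 → 16/22 = 0.7273
  complaint: TP=3, FP=2+0+0+0=2, FN=0+0+1+0=1 → 6/9 = 0.6667
  other: TP=10, FP=0+1+1+0=2, FN=4+1+0+0=5 → 20/27 = 0.7407
Macro-F1 score = mean = (0.5263 + 0.8966 + 0.7273 + 0.6667 + 0.7407) / 5 = 0.712

0.712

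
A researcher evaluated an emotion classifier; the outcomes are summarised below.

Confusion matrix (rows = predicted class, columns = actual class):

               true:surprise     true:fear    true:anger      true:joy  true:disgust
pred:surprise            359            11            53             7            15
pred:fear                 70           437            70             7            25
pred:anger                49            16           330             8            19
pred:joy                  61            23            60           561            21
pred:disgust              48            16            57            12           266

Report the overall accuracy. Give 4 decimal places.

0.7509

Accuracy = trace / total = (359+437+330+561+266=1953) / 2601 = 1953/2601 = 0.7509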